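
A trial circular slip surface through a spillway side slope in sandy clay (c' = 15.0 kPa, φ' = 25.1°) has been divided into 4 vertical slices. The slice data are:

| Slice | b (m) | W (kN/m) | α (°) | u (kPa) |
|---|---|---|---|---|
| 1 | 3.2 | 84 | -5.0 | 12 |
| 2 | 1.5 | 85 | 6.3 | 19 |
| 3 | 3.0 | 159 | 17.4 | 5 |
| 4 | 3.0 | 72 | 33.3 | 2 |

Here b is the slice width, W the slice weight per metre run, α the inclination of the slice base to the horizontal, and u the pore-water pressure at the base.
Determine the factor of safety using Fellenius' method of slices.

Ordinary method of slices: FS = Σ[c'·Δl_i + (W_i cosα_i − u_i·Δl_i)·tanφ'] / Σ W_i sinα_i, with Δl_i = b_i / cosα_i.
Slice 1: Δl = 3.2/cos(-5.0°) = 3.212 m; N'_1 = 84·cos(-5.0°) − 12·3.212 = 45.1; c'Δl = 48.18; W sinα = -7.3
Slice 2: Δl = 1.5/cos6.3° = 1.509 m; N'_2 = 85·cos6.3° − 19·1.509 = 55.8; c'Δl = 22.64; W sinα = 9.3
Slice 3: Δl = 3.0/cos17.4° = 3.144 m; N'_3 = 159·cos17.4° − 5·3.144 = 136.0; c'Δl = 47.16; W sinα = 47.5
Slice 4: Δl = 3.0/cos33.3° = 3.589 m; N'_4 = 72·cos33.3° − 2·3.589 = 53.0; c'Δl = 53.84; W sinα = 39.5
Σc'Δl = 171.8 kN/m; ΣN' = 290.0 kN/m; ΣW sinα = 89.1 kN/m
Resisting = 171.8 + 290.0·tan25.1° = 171.8 + 135.8 = 307.6 kN/m
FS = 307.6 / 89.1 = 3.453

FS = 3.45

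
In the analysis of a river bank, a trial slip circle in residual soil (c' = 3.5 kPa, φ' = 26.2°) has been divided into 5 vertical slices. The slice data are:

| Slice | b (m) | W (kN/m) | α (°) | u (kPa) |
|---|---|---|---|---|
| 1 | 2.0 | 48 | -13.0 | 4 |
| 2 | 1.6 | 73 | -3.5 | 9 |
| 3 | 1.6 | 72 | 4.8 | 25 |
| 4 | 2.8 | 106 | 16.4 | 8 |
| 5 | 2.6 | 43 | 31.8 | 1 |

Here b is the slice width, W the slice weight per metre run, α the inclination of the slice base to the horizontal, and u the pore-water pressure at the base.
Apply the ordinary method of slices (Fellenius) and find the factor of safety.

FS = 3.64

Ordinary method of slices: FS = Σ[c'·Δl_i + (W_i cosα_i − u_i·Δl_i)·tanφ'] / Σ W_i sinα_i, with Δl_i = b_i / cosα_i.
Slice 1: Δl = 2.0/cos(-13.0°) = 2.053 m; N'_1 = 48·cos(-13.0°) − 4·2.053 = 38.6; c'Δl = 7.18; W sinα = -10.8
Slice 2: Δl = 1.6/cos(-3.5°) = 1.603 m; N'_2 = 73·cos(-3.5°) − 9·1.603 = 58.4; c'Δl = 5.61; W sinα = -4.5
Slice 3: Δl = 1.6/cos4.8° = 1.606 m; N'_3 = 72·cos4.8° − 25·1.606 = 31.6; c'Δl = 5.62; W sinα = 6.0
Slice 4: Δl = 2.8/cos16.4° = 2.919 m; N'_4 = 106·cos16.4° − 8·2.919 = 78.3; c'Δl = 10.22; W sinα = 29.9
Slice 5: Δl = 2.6/cos31.8° = 3.059 m; N'_5 = 43·cos31.8° − 1·3.059 = 33.5; c'Δl = 10.71; W sinα = 22.7
Σc'Δl = 39.3 kN/m; ΣN' = 240.4 kN/m; ΣW sinα = 43.4 kN/m
Resisting = 39.3 + 240.4·tan26.2° = 39.3 + 118.3 = 157.6 kN/m
FS = 157.6 / 43.4 = 3.636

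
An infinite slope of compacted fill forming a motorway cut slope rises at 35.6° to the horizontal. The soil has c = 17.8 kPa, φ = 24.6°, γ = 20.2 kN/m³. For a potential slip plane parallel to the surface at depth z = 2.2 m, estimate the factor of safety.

FS = 1.49

For an infinite slope with a slip plane parallel to the surface (no pore pressure): FS = [c + γz cos²β tanφ] / [γz sinβ cosβ].
γz = 20.2·2.2 = 44.44 kN/m²
Numerator = 17.8 + 44.44·cos²35.6°·tan24.6° = 17.8 + 44.44·0.6611·0.4578 = 31.252 kPa
Denominator = 44.44·sin35.6°·cos35.6° = 44.44·0.5821·0.8131 = 21.035 kPa
FS = 31.252 / 21.035 = 1.486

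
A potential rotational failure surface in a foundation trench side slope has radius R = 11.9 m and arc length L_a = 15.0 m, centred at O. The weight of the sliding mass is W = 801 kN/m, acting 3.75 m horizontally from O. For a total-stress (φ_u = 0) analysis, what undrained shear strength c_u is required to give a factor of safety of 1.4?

FS = c_u·L_a·R / (W·d), so c_u = FS·W·d / (L_a·R).
c_u = 1.4·801·3.75 / (15.00·11.9) = 4205.2 / 178.50 = 23.56 kPa

c_u = 23.6 kPa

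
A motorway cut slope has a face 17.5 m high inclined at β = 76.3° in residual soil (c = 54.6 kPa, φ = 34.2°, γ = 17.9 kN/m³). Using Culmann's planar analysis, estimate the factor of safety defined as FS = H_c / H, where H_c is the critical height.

FS = 2.17

H_c = (4c/γ) · sinβ cosφ / [1 − cos(β − φ)]
    = (4·54.6/17.9) · sin76.3°·cos34.2° / [1 − cos42.1°]
    = 12.201 · 0.8035 / 0.2580 = 38.00 m
FS = H_c / H = 38.00 / 17.5 = 2.171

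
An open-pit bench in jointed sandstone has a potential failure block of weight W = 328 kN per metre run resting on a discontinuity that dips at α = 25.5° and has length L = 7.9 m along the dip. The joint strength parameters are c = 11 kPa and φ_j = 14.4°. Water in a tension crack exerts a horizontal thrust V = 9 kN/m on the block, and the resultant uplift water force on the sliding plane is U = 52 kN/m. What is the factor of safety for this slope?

FS = 0.99

Resolving the block weight along and normal to the plane and applying the Mohr–Coulomb strength on the joint:
N' = W cosα − U − V sinα = 328·cos25.5° − 52 − 9·sin25.5° = 240.2 kN/m
Driving force T = W sinα + V cosα = 328·sin25.5° + 9·cos25.5° = 149.3 kN/m
Resisting force R = c·L + N'·tanφ_j = 11·7.9 + 240.2·tan14.4° = 86.9 + 61.7 = 148.6 kN/m
FS = R / T = 148.6 / 149.3 = 0.995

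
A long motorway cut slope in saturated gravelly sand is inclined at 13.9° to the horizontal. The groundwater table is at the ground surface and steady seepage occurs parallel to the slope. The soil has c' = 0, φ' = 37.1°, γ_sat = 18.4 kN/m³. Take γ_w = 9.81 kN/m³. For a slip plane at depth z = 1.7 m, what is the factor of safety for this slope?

With seepage parallel to the slope and the water table at the surface, the effective normal stress on the slip plane uses the buoyant unit weight γ' = γ_sat − γ_w while the driving shear stress uses γ_sat:
FS = [c' + γ' z cos²β tanφ'] / [γ_sat z sinβ cosβ]
(For c' = 0 this reduces to FS = (γ'/γ_sat)·tanφ'/tanβ.)
γ' = 18.4 − 9.81 = 8.59 kN/m³
Numerator = 0.0 + 8.59·1.7·cos²13.9°·tan37.1° = 0.0 + 8.59·1.7·0.9423·0.7563 = 10.407 kPa
Denominator = 18.4·1.7·sin13.9°·cos13.9° = 18.4·1.7·0.2402·0.9707 = 7.294 kPa
FS = 10.407 / 7.294 = 1.427

FS = 1.43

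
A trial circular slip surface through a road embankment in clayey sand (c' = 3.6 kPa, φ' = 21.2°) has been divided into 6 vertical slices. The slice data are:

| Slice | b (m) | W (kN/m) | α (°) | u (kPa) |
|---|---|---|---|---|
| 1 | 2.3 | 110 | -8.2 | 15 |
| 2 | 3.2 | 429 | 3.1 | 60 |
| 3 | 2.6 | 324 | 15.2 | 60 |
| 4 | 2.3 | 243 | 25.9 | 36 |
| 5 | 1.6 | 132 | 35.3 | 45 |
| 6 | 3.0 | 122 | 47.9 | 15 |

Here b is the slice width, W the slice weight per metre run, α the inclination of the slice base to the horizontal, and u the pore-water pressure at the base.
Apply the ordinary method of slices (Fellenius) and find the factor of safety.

Ordinary method of slices: FS = Σ[c'·Δl_i + (W_i cosα_i − u_i·Δl_i)·tanφ'] / Σ W_i sinα_i, with Δl_i = b_i / cosα_i.
Slice 1: Δl = 2.3/cos(-8.2°) = 2.324 m; N'_1 = 110·cos(-8.2°) − 15·2.324 = 74.0; c'Δl = 8.37; W sinα = -15.7
Slice 2: Δl = 3.2/cos3.1° = 3.205 m; N'_2 = 429·cos3.1° − 60·3.205 = 236.1; c'Δl = 11.54; W sinα = 23.2
Slice 3: Δl = 2.6/cos15.2° = 2.694 m; N'_3 = 324·cos15.2° − 60·2.694 = 151.0; c'Δl = 9.70; W sinα = 84.9
Slice 4: Δl = 2.3/cos25.9° = 2.557 m; N'_4 = 243·cos25.9° − 36·2.557 = 126.5; c'Δl = 9.20; W sinα = 106.1
Slice 5: Δl = 1.6/cos35.3° = 1.960 m; N'_5 = 132·cos35.3° − 45·1.960 = 19.5; c'Δl = 7.06; W sinα = 76.3
Slice 6: Δl = 3.0/cos47.9° = 4.475 m; N'_6 = 122·cos47.9° − 15·4.475 = 14.7; c'Δl = 16.11; W sinα = 90.5
Σc'Δl = 62.0 kN/m; ΣN' = 621.8 kN/m; ΣW sinα = 365.4 kN/m
Resisting = 62.0 + 621.8·tan21.2° = 62.0 + 241.2 = 303.2 kN/m
FS = 303.2 / 365.4 = 0.830

FS = 0.83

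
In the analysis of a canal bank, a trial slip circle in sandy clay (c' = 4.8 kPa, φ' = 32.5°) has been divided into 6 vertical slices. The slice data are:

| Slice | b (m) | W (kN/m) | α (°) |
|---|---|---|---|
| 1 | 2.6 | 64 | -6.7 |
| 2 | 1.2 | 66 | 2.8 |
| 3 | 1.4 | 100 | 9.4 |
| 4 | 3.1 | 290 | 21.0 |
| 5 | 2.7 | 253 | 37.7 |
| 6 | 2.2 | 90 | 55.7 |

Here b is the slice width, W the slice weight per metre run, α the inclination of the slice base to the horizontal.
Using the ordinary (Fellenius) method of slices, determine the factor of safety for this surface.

Ordinary method of slices: FS = Σ[c'·Δl_i + (W_i cosα_i)·tanφ'] / Σ W_i sinα_i, with Δl_i = b_i / cosα_i.
Slice 1: Δl = 2.6/cos(-6.7°) = 2.618 m; N'_1 = 64·cos(-6.7°) = 63.6; c'Δl = 12.57; W sinα = -7.5
Slice 2: Δl = 1.2/cos2.8° = 1.201 m; N'_2 = 66·cos2.8° = 65.9; c'Δl = 5.77; W sinα = 3.2
Slice 3: Δl = 1.4/cos9.4° = 1.419 m; N'_3 = 100·cos9.4° = 98.7; c'Δl = 6.81; W sinα = 16.3
Slice 4: Δl = 3.1/cos21.0° = 3.321 m; N'_4 = 290·cos21.0° = 270.7; c'Δl = 15.94; W sinα = 103.9
Slice 5: Δl = 2.7/cos37.7° = 3.412 m; N'_5 = 253·cos37.7° = 200.2; c'Δl = 16.38; W sinα = 154.7
Slice 6: Δl = 2.2/cos55.7° = 3.904 m; N'_6 = 90·cos55.7° = 50.7; c'Δl = 18.74; W sinα = 74.3
Σc'Δl = 76.2 kN/m; ΣN' = 749.8 kN/m; ΣW sinα = 345.1 kN/m
Resisting = 76.2 + 749.8·tan32.5° = 76.2 + 477.7 = 553.9 kN/m
FS = 553.9 / 345.1 = 1.605

FS = 1.61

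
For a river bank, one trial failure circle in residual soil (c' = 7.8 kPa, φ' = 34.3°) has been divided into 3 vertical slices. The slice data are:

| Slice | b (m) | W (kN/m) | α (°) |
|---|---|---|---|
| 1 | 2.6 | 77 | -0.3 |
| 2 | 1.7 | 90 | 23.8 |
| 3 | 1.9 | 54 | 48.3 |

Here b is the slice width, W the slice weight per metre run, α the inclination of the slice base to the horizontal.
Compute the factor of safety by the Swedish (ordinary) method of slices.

FS = 2.50

Ordinary method of slices: FS = Σ[c'·Δl_i + (W_i cosα_i)·tanφ'] / Σ W_i sinα_i, with Δl_i = b_i / cosα_i.
Slice 1: Δl = 2.6/cos(-0.3°) = 2.600 m; N'_1 = 77·cos(-0.3°) = 77.0; c'Δl = 20.28; W sinα = -0.4
Slice 2: Δl = 1.7/cos23.8° = 1.858 m; N'_2 = 90·cos23.8° = 82.3; c'Δl = 14.49; W sinα = 36.3
Slice 3: Δl = 1.9/cos48.3° = 2.856 m; N'_3 = 54·cos48.3° = 35.9; c'Δl = 22.28; W sinα = 40.3
Σc'Δl = 57.1 kN/m; ΣN' = 195.3 kN/m; ΣW sinα = 76.2 kN/m
Resisting = 57.1 + 195.3·tan34.3° = 57.1 + 133.2 = 190.3 kN/m
FS = 190.3 / 76.2 = 2.496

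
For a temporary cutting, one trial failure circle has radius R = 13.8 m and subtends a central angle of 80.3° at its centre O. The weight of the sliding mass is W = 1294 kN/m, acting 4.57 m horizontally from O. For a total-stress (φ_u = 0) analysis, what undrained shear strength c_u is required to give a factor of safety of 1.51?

c_u = 33.5 kPa

FS = c_u·L_a·R / (W·d), so c_u = FS·W·d / (L_a·R).
Arc length L_a = R·θ = 13.8·(80.3°·π/180) = 13.8·1.4015 = 19.34 m
c_u = 1.51·1294·4.57 / (19.34·13.8) = 8929.5 / 266.90 = 33.46 kPa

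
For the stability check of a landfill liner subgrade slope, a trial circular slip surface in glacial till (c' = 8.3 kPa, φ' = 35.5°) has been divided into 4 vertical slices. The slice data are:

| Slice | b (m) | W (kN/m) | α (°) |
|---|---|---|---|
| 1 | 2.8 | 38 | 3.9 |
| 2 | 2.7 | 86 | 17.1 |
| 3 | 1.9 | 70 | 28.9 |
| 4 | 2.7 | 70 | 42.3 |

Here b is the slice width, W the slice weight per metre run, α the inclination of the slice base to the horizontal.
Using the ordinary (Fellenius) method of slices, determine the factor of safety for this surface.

FS = 2.40

Ordinary method of slices: FS = Σ[c'·Δl_i + (W_i cosα_i)·tanφ'] / Σ W_i sinα_i, with Δl_i = b_i / cosα_i.
Slice 1: Δl = 2.8/cos3.9° = 2.806 m; N'_1 = 38·cos3.9° = 37.9; c'Δl = 23.29; W sinα = 2.6
Slice 2: Δl = 2.7/cos17.1° = 2.825 m; N'_2 = 86·cos17.1° = 82.2; c'Δl = 23.45; W sinα = 25.3
Slice 3: Δl = 1.9/cos28.9° = 2.170 m; N'_3 = 70·cos28.9° = 61.3; c'Δl = 18.01; W sinα = 33.8
Slice 4: Δl = 2.7/cos42.3° = 3.650 m; N'_4 = 70·cos42.3° = 51.8; c'Δl = 30.30; W sinα = 47.1
Σc'Δl = 95.1 kN/m; ΣN' = 233.2 kN/m; ΣW sinα = 108.8 kN/m
Resisting = 95.1 + 233.2·tan35.5° = 95.1 + 166.3 = 261.4 kN/m
FS = 261.4 / 108.8 = 2.402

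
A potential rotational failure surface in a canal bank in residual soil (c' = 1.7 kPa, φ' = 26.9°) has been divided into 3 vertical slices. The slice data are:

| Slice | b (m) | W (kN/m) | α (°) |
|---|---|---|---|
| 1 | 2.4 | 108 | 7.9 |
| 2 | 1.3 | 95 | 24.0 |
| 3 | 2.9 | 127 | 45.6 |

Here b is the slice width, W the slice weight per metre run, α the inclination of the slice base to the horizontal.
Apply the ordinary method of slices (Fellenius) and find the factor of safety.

Ordinary method of slices: FS = Σ[c'·Δl_i + (W_i cosα_i)·tanφ'] / Σ W_i sinα_i, with Δl_i = b_i / cosα_i.
Slice 1: Δl = 2.4/cos7.9° = 2.423 m; N'_1 = 108·cos7.9° = 107.0; c'Δl = 4.12; W sinα = 14.8
Slice 2: Δl = 1.3/cos24.0° = 1.423 m; N'_2 = 95·cos24.0° = 86.8; c'Δl = 2.42; W sinα = 38.6
Slice 3: Δl = 2.9/cos45.6° = 4.145 m; N'_3 = 127·cos45.6° = 88.9; c'Δl = 7.05; W sinα = 90.7
Σc'Δl = 13.6 kN/m; ΣN' = 282.6 kN/m; ΣW sinα = 144.2 kN/m
Resisting = 13.6 + 282.6·tan26.9° = 13.6 + 143.4 = 157.0 kN/m
FS = 157.0 / 144.2 = 1.088

FS = 1.09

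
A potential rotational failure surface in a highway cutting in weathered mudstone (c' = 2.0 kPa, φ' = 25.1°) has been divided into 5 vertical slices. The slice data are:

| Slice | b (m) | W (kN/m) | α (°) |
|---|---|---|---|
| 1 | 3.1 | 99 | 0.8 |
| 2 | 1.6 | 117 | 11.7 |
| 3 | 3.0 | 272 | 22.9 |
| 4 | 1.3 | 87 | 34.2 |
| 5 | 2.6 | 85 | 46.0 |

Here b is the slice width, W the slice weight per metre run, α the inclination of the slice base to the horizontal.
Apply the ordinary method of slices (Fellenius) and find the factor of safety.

FS = 1.27

Ordinary method of slices: FS = Σ[c'·Δl_i + (W_i cosα_i)·tanφ'] / Σ W_i sinα_i, with Δl_i = b_i / cosα_i.
Slice 1: Δl = 3.1/cos0.8° = 3.100 m; N'_1 = 99·cos0.8° = 99.0; c'Δl = 6.20; W sinα = 1.4
Slice 2: Δl = 1.6/cos11.7° = 1.634 m; N'_2 = 117·cos11.7° = 114.6; c'Δl = 3.27; W sinα = 23.7
Slice 3: Δl = 3.0/cos22.9° = 3.257 m; N'_3 = 272·cos22.9° = 250.6; c'Δl = 6.51; W sinα = 105.8
Slice 4: Δl = 1.3/cos34.2° = 1.572 m; N'_4 = 87·cos34.2° = 72.0; c'Δl = 3.14; W sinα = 48.9
Slice 5: Δl = 2.6/cos46.0° = 3.743 m; N'_5 = 85·cos46.0° = 59.0; c'Δl = 7.49; W sinα = 61.1
Σc'Δl = 26.6 kN/m; ΣN' = 595.1 kN/m; ΣW sinα = 241.0 kN/m
Resisting = 26.6 + 595.1·tan25.1° = 26.6 + 278.8 = 305.4 kN/m
FS = 305.4 / 241.0 = 1.267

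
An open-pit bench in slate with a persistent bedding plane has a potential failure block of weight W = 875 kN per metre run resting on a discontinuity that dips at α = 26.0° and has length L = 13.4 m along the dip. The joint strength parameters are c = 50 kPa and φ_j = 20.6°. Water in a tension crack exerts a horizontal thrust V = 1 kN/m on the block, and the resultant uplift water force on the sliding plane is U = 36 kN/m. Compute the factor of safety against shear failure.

FS = 2.48

Resolving the block weight along and normal to the plane and applying the Mohr–Coulomb strength on the joint:
N' = W cosα − U − V sinα = 875·cos26.0° − 36 − 1·sin26.0° = 750.0 kN/m
Driving force T = W sinα + V cosα = 875·sin26.0° + 1·cos26.0° = 384.5 kN/m
Resisting force R = c·L + N'·tanφ_j = 50·13.4 + 750.0·tan20.6° = 670.0 + 281.9 = 951.9 kN/m
FS = R / T = 951.9 / 384.5 = 2.476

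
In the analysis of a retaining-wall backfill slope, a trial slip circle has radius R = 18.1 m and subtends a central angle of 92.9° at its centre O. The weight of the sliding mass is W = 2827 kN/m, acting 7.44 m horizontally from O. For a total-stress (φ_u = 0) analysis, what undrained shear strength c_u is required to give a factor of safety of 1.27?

FS = c_u·L_a·R / (W·d), so c_u = FS·W·d / (L_a·R).
Arc length L_a = R·θ = 18.1·(92.9°·π/180) = 18.1·1.6214 = 29.35 m
c_u = 1.27·2827·7.44 / (29.35·18.1) = 26711.8 / 531.19 = 50.29 kPa

c_u = 50.3 kPa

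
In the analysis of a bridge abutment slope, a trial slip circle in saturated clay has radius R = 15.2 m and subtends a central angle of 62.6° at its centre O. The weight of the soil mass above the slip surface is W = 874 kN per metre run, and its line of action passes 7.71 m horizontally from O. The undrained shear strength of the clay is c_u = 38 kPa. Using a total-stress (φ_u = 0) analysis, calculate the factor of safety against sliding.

FS = 1.42

Taking moments about the centre O, the resisting moment is provided by the undrained shear strength acting along the arc:
Arc length L_a = R·θ = 15.2·(62.6°·π/180) = 15.2·1.0926 = 16.61 m
M_R = c_u·L_a·R = 38·16.61·15.2 = 9592.3 kN·m/m
M_D = W·d = 874·7.71 = 6738.5 kN·m/m
FS = M_R / M_D = 9592.3 / 6738.5 = 1.423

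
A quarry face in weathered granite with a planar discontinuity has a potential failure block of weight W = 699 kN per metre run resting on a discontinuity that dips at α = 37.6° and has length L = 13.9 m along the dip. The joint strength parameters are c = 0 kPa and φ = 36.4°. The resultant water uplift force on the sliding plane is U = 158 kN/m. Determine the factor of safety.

Resolving the block weight along and normal to the plane and applying the Mohr–Coulomb strength on the joint:
N' = W cosα − U = 699·cos37.6° − 158 = 395.8 kN/m
Driving force T = W sinα = 699·sin37.6° = 426.5 kN/m
Resisting force R = c·L + N'·tanφ = 0·13.9 + 395.8·tan36.4° = 0.0 + 291.8 = 291.8 kN/m
FS = R / T = 291.8 / 426.5 = 0.684

FS = 0.68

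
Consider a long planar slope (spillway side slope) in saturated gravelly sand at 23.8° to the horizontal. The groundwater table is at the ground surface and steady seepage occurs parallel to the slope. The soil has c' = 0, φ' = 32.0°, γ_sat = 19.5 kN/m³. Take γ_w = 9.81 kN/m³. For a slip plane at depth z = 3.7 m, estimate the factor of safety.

With seepage parallel to the slope and the water table at the surface, the effective normal stress on the slip plane uses the buoyant unit weight γ' = γ_sat − γ_w while the driving shear stress uses γ_sat:
FS = [c' + γ' z cos²β tanφ'] / [γ_sat z sinβ cosβ]
(For c' = 0 this reduces to FS = (γ'/γ_sat)·tanφ'/tanβ.)
γ' = 19.5 − 9.81 = 9.69 kN/m³
Numerator = 0.0 + 9.69·3.7·cos²23.8°·tan32.0° = 0.0 + 9.69·3.7·0.8372·0.6249 = 18.755 kPa
Denominator = 19.5·3.7·sin23.8°·cos23.8° = 19.5·3.7·0.4035·0.9150 = 26.640 kPa
FS = 18.755 / 26.640 = 0.704

FS = 0.70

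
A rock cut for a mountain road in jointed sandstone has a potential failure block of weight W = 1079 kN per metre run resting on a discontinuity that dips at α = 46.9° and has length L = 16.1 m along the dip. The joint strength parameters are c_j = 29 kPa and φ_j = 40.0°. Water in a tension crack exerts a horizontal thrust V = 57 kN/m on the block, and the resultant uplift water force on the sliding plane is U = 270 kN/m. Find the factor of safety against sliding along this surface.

FS = 1.00

Resolving the block weight along and normal to the plane and applying the Mohr–Coulomb strength on the joint:
N' = W cosα − U − V sinα = 1079·cos46.9° − 270 − 57·sin46.9° = 425.6 kN/m
Driving force T = W sinα + V cosα = 1079·sin46.9° + 57·cos46.9° = 826.8 kN/m
Resisting force R = c_j·L + N'·tanφ_j = 29·16.1 + 425.6·tan40.0° = 466.9 + 357.1 = 824.0 kN/m
FS = R / T = 824.0 / 826.8 = 0.997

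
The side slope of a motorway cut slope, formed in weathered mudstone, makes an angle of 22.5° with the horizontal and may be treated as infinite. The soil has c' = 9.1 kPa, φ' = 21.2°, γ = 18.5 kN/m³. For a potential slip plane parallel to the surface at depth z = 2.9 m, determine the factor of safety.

For an infinite slope with a slip plane parallel to the surface (no pore pressure): FS = [c' + γz cos²β tanφ'] / [γz sinβ cosβ].
γz = 18.5·2.9 = 53.65 kN/m²
Numerator = 9.1 + 53.65·cos²22.5°·tan21.2° = 9.1 + 53.65·0.8536·0.3879 = 26.862 kPa
Denominator = 53.65·sin22.5°·cos22.5° = 53.65·0.3827·0.9239 = 18.968 kPa
FS = 26.862 / 18.968 = 1.416

FS = 1.42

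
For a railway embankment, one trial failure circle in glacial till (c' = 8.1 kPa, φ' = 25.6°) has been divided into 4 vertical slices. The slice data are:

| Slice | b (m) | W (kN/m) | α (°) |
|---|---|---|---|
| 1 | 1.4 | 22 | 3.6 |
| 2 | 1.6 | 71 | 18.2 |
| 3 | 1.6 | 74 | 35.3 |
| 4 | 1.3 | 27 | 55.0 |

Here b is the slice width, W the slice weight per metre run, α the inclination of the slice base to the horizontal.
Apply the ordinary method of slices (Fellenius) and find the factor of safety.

FS = 1.57

Ordinary method of slices: FS = Σ[c'·Δl_i + (W_i cosα_i)·tanφ'] / Σ W_i sinα_i, with Δl_i = b_i / cosα_i.
Slice 1: Δl = 1.4/cos3.6° = 1.403 m; N'_1 = 22·cos3.6° = 22.0; c'Δl = 11.36; W sinα = 1.4
Slice 2: Δl = 1.6/cos18.2° = 1.684 m; N'_2 = 71·cos18.2° = 67.4; c'Δl = 13.64; W sinα = 22.2
Slice 3: Δl = 1.6/cos35.3° = 1.960 m; N'_3 = 74·cos35.3° = 60.4; c'Δl = 15.88; W sinα = 42.8
Slice 4: Δl = 1.3/cos55.0° = 2.266 m; N'_4 = 27·cos55.0° = 15.5; c'Δl = 18.36; W sinα = 22.1
Σc'Δl = 59.2 kN/m; ΣN' = 165.3 kN/m; ΣW sinα = 88.4 kN/m
Resisting = 59.2 + 165.3·tan25.6° = 59.2 + 79.2 = 138.4 kN/m
FS = 138.4 / 88.4 = 1.565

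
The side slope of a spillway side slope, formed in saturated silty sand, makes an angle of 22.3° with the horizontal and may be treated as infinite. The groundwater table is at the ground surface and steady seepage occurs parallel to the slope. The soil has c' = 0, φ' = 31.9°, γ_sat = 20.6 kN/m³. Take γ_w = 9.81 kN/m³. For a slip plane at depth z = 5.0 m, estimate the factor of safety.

FS = 0.79

With seepage parallel to the slope and the water table at the surface, the effective normal stress on the slip plane uses the buoyant unit weight γ' = γ_sat − γ_w while the driving shear stress uses γ_sat:
FS = [c' + γ' z cos²β tanφ'] / [γ_sat z sinβ cosβ]
(For c' = 0 this reduces to FS = (γ'/γ_sat)·tanφ'/tanβ.)
γ' = 20.6 − 9.81 = 10.79 kN/m³
Numerator = 0.0 + 10.79·5.0·cos²22.3°·tan31.9° = 0.0 + 10.79·5.0·0.8560·0.6224 = 28.746 kPa
Denominator = 20.6·5.0·sin22.3°·cos22.3° = 20.6·5.0·0.3795·0.9252 = 36.161 kPa
FS = 28.746 / 36.161 = 0.795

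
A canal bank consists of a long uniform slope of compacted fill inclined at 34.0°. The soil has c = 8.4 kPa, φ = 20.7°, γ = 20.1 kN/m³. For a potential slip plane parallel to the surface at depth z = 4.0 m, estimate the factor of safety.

FS = 0.79

For an infinite slope with a slip plane parallel to the surface (no pore pressure): FS = [c + γz cos²β tanφ] / [γz sinβ cosβ].
γz = 20.1·4.0 = 80.40 kN/m²
Numerator = 8.4 + 80.40·cos²34.0°·tan20.7° = 8.4 + 80.40·0.6873·0.3779 = 29.281 kPa
Denominator = 80.40·sin34.0°·cos34.0° = 80.40·0.5592·0.8290 = 37.273 kPa
FS = 29.281 / 37.273 = 0.786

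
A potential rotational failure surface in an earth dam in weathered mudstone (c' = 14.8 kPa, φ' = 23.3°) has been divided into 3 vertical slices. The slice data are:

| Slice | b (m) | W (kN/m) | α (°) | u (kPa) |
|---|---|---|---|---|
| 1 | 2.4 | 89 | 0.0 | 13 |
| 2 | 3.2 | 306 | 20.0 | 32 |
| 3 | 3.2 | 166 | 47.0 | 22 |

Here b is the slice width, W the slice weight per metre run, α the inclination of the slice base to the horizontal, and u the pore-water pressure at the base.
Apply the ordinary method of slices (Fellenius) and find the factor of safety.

FS = 1.16

Ordinary method of slices: FS = Σ[c'·Δl_i + (W_i cosα_i − u_i·Δl_i)·tanφ'] / Σ W_i sinα_i, with Δl_i = b_i / cosα_i.
Slice 1: Δl = 2.4/cos0.0° = 2.400 m; N'_1 = 89·cos0.0° − 13·2.400 = 57.8; c'Δl = 35.52; W sinα = 0.0
Slice 2: Δl = 3.2/cos20.0° = 3.405 m; N'_2 = 306·cos20.0° − 32·3.405 = 178.6; c'Δl = 50.40; W sinα = 104.7
Slice 3: Δl = 3.2/cos47.0° = 4.692 m; N'_3 = 166·cos47.0° − 22·4.692 = 10.0; c'Δl = 69.44; W sinα = 121.4
Σc'Δl = 155.4 kN/m; ΣN' = 246.4 kN/m; ΣW sinα = 226.1 kN/m
Resisting = 155.4 + 246.4·tan23.3° = 155.4 + 106.1 = 261.5 kN/m
FS = 261.5 / 226.1 = 1.157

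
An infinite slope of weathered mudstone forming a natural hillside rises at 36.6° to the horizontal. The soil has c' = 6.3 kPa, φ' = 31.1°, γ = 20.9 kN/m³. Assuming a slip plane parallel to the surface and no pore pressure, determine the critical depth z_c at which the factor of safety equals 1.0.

Setting FS = 1.00 in FS = [c' + γz cos²β tanφ'] / [γz sinβ cosβ] and solving for z:
z = c' / [γ cosβ (FS·sinβ − cosβ·tanφ')]
  = 6.3 / [20.9·cos36.6°·(1.00·sin36.6° − cos36.6°·tan31.1°)]
  = 6.3 / [20.9·0.8028·(1.00·0.5962 − 0.8028·0.6032)]
  = 6.3 / 1.8781 = 3.354 m

z_c = 3.35 m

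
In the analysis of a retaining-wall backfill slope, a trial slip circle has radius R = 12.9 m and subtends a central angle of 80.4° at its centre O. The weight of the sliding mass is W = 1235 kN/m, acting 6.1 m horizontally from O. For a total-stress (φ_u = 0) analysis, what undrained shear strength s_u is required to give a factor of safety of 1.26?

FS = s_u·L_a·R / (W·d), so s_u = FS·W·d / (L_a·R).
Arc length L_a = R·θ = 12.9·(80.4°·π/180) = 12.9·1.4032 = 18.10 m
s_u = 1.26·1235·6.1 / (18.10·12.9) = 9492.2 / 233.51 = 40.65 kPa

s_u = 40.6 kPa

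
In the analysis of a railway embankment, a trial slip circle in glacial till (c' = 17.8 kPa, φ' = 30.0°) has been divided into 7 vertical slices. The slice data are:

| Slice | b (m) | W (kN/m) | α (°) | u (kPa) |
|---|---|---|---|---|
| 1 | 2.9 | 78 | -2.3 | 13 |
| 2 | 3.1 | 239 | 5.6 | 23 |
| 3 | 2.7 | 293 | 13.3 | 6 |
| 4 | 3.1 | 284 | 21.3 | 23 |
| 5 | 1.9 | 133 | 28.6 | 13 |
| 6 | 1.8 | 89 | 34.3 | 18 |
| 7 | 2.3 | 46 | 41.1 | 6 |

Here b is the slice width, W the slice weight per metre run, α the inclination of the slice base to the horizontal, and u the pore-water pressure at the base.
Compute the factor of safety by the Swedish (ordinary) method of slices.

FS = 2.42

Ordinary method of slices: FS = Σ[c'·Δl_i + (W_i cosα_i − u_i·Δl_i)·tanφ'] / Σ W_i sinα_i, with Δl_i = b_i / cosα_i.
Slice 1: Δl = 2.9/cos(-2.3°) = 2.902 m; N'_1 = 78·cos(-2.3°) − 13·2.902 = 40.2; c'Δl = 51.66; W sinα = -3.1
Slice 2: Δl = 3.1/cos5.6° = 3.115 m; N'_2 = 239·cos5.6° − 23·3.115 = 166.2; c'Δl = 55.44; W sinα = 23.3
Slice 3: Δl = 2.7/cos13.3° = 2.774 m; N'_3 = 293·cos13.3° − 6·2.774 = 268.5; c'Δl = 49.38; W sinα = 67.4
Slice 4: Δl = 3.1/cos21.3° = 3.327 m; N'_4 = 284·cos21.3° − 23·3.327 = 188.1; c'Δl = 59.23; W sinα = 103.2
Slice 5: Δl = 1.9/cos28.6° = 2.164 m; N'_5 = 133·cos28.6° − 13·2.164 = 88.6; c'Δl = 38.52; W sinα = 63.7
Slice 6: Δl = 1.8/cos34.3° = 2.179 m; N'_6 = 89·cos34.3° − 18·2.179 = 34.3; c'Δl = 38.78; W sinα = 50.2
Slice 7: Δl = 2.3/cos41.1° = 3.052 m; N'_7 = 46·cos41.1° − 6·3.052 = 16.4; c'Δl = 54.33; W sinα = 30.2
Σc'Δl = 347.3 kN/m; ΣN' = 802.3 kN/m; ΣW sinα = 334.8 kN/m
Resisting = 347.3 + 802.3·tan30.0° = 347.3 + 463.2 = 810.5 kN/m
FS = 810.5 / 334.8 = 2.421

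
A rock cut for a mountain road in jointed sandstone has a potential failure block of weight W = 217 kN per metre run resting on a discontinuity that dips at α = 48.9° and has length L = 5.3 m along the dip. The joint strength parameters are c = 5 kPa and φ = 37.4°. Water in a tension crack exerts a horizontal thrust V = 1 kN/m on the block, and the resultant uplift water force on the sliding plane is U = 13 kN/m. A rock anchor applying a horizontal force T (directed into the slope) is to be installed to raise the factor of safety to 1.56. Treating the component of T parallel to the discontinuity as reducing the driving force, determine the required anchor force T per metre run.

Resolving forces along and normal to the sliding plane, with the horizontal anchor force T adding T·sinα to the effective normal force and T·cosα acting up the plane against the driving force:
FS = [cL + (W cosα − U − V sinα + T sinα) tanφ] / [W sinα + V cosα − T cosα]
Without the anchor: N' = 128.9 kN/m, driving T_d = 164.2 kN/m, resisting R = 5·5.3 + 128.9·tan37.4° = 125.0 kN/m, FS = 0.76.
Setting FS = 1.56 and solving for T:
1.56·(164.2 − T cos48.9°) = 125.0 + T sin48.9°·tan37.4°
T·(sin48.9°·tan37.4° + 1.56·cos48.9°) = 1.56·164.2 − 125.0
T·(0.7536·0.7646 + 1.56·0.6574) = 256.1 − 125.0 = 131.1
T·1.6016 = 131.1
T = 81.8 kN/m

T = 82 kN/m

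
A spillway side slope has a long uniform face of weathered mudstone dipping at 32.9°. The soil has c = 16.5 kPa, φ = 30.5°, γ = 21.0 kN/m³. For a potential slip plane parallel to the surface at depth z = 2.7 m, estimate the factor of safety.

FS = 1.55

For an infinite slope with a slip plane parallel to the surface (no pore pressure): FS = [c + γz cos²β tanφ] / [γz sinβ cosβ].
γz = 21.0·2.7 = 56.70 kN/m²
Numerator = 16.5 + 56.70·cos²32.9°·tan30.5° = 16.5 + 56.70·0.7050·0.5890 = 40.045 kPa
Denominator = 56.70·sin32.9°·cos32.9° = 56.70·0.5432·0.8396 = 25.859 kPa
FS = 40.045 / 25.859 = 1.549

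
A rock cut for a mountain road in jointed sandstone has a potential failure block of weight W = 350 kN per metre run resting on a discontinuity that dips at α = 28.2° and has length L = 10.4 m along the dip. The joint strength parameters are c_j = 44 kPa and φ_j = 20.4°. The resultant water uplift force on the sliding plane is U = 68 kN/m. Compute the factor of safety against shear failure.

Resolving the block weight along and normal to the plane and applying the Mohr–Coulomb strength on the joint:
N' = W cosα − U = 350·cos28.2° − 68 = 240.5 kN/m
Driving force T = W sinα = 350·sin28.2° = 165.4 kN/m
Resisting force R = c_j·L + N'·tanφ_j = 44·10.4 + 240.5·tan20.4° = 457.6 + 89.4 = 547.0 kN/m
FS = R / T = 547.0 / 165.4 = 3.307

FS = 3.31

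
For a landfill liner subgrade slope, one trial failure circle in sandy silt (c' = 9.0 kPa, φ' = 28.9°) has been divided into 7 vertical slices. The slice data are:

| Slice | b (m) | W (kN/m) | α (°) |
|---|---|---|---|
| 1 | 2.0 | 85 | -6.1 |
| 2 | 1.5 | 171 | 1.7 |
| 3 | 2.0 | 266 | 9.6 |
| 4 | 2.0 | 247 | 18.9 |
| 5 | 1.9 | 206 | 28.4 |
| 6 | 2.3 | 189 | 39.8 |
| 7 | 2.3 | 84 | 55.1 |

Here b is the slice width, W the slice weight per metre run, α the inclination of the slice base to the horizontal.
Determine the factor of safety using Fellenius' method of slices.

Ordinary method of slices: FS = Σ[c'·Δl_i + (W_i cosα_i)·tanφ'] / Σ W_i sinα_i, with Δl_i = b_i / cosα_i.
Slice 1: Δl = 2.0/cos(-6.1°) = 2.011 m; N'_1 = 85·cos(-6.1°) = 84.5; c'Δl = 18.10; W sinα = -9.0
Slice 2: Δl = 1.5/cos1.7° = 1.501 m; N'_2 = 171·cos1.7° = 170.9; c'Δl = 13.51; W sinα = 5.1
Slice 3: Δl = 2.0/cos9.6° = 2.028 m; N'_3 = 266·cos9.6° = 262.3; c'Δl = 18.26; W sinα = 44.4
Slice 4: Δl = 2.0/cos18.9° = 2.114 m; N'_4 = 247·cos18.9° = 233.7; c'Δl = 19.03; W sinα = 80.0
Slice 5: Δl = 1.9/cos28.4° = 2.160 m; N'_5 = 206·cos28.4° = 181.2; c'Δl = 19.44; W sinα = 98.0
Slice 6: Δl = 2.3/cos39.8° = 2.994 m; N'_6 = 189·cos39.8° = 145.2; c'Δl = 26.94; W sinα = 121.0
Slice 7: Δl = 2.3/cos55.1° = 4.020 m; N'_7 = 84·cos55.1° = 48.1; c'Δl = 36.18; W sinα = 68.9
Σc'Δl = 151.5 kN/m; ΣN' = 1125.9 kN/m; ΣW sinα = 408.3 kN/m
Resisting = 151.5 + 1125.9·tan28.9° = 151.5 + 621.5 = 773.0 kN/m
FS = 773.0 / 408.3 = 1.893

FS = 1.89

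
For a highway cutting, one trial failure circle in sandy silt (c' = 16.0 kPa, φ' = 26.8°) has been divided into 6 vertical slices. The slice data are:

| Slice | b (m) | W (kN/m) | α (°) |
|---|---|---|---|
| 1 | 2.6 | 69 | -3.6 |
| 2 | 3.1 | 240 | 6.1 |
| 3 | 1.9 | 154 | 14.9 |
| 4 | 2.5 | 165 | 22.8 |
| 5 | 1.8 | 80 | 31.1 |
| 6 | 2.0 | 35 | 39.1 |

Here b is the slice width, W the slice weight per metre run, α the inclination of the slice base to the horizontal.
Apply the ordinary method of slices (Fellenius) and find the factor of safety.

Ordinary method of slices: FS = Σ[c'·Δl_i + (W_i cosα_i)·tanφ'] / Σ W_i sinα_i, with Δl_i = b_i / cosα_i.
Slice 1: Δl = 2.6/cos(-3.6°) = 2.605 m; N'_1 = 69·cos(-3.6°) = 68.9; c'Δl = 41.68; W sinα = -4.3
Slice 2: Δl = 3.1/cos6.1° = 3.118 m; N'_2 = 240·cos6.1° = 238.6; c'Δl = 49.88; W sinα = 25.5
Slice 3: Δl = 1.9/cos14.9° = 1.966 m; N'_3 = 154·cos14.9° = 148.8; c'Δl = 31.46; W sinα = 39.6
Slice 4: Δl = 2.5/cos22.8° = 2.712 m; N'_4 = 165·cos22.8° = 152.1; c'Δl = 43.39; W sinα = 63.9
Slice 5: Δl = 1.8/cos31.1° = 2.102 m; N'_5 = 80·cos31.1° = 68.5; c'Δl = 33.63; W sinα = 41.3
Slice 6: Δl = 2.0/cos39.1° = 2.577 m; N'_6 = 35·cos39.1° = 27.2; c'Δl = 41.23; W sinα = 22.1
Σc'Δl = 241.3 kN/m; ΣN' = 704.1 kN/m; ΣW sinα = 188.1 kN/m
Resisting = 241.3 + 704.1·tan26.8° = 241.3 + 355.7 = 596.9 kN/m
FS = 596.9 / 188.1 = 3.173

FS = 3.17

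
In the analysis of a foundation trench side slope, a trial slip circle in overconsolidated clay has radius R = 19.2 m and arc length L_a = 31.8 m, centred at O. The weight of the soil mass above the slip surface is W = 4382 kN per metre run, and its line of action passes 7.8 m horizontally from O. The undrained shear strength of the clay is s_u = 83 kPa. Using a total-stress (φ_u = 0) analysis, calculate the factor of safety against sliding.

FS = 1.48

Taking moments about the centre O, the resisting moment is provided by the undrained shear strength acting along the arc:
M_R = s_u·L_a·R = 83·31.80·19.2 = 50676.5 kN·m/m
M_D = W·d = 4382·7.8 = 34179.6 kN·m/m
FS = M_R / M_D = 50676.5 / 34179.6 = 1.483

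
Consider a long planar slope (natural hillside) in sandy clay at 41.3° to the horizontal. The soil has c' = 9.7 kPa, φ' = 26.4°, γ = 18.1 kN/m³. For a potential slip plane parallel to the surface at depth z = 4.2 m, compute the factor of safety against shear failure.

FS = 0.82

For an infinite slope with a slip plane parallel to the surface (no pore pressure): FS = [c' + γz cos²β tanφ'] / [γz sinβ cosβ].
γz = 18.1·4.2 = 76.02 kN/m²
Numerator = 9.7 + 76.02·cos²41.3°·tan26.4° = 9.7 + 76.02·0.5644·0.4964 = 30.998 kPa
Denominator = 76.02·sin41.3°·cos41.3° = 76.02·0.6600·0.7513 = 37.693 kPa
FS = 30.998 / 37.693 = 0.822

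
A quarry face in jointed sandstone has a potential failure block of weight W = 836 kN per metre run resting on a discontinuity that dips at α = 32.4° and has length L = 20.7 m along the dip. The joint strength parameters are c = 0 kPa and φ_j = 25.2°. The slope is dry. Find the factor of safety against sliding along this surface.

FS = 0.74

Resolving the block weight along and normal to the plane and applying the Mohr–Coulomb strength on the joint:
N' = W cosα = 836·cos32.4° = 705.9 kN/m
Driving force T = W sinα = 836·sin32.4° = 448.0 kN/m
Resisting force R = c·L + N'·tanφ_j = 0·20.7 + 705.9·tan25.2° = 0.0 + 332.2 = 332.2 kN/m
FS = R / T = 332.2 / 448.0 = 0.741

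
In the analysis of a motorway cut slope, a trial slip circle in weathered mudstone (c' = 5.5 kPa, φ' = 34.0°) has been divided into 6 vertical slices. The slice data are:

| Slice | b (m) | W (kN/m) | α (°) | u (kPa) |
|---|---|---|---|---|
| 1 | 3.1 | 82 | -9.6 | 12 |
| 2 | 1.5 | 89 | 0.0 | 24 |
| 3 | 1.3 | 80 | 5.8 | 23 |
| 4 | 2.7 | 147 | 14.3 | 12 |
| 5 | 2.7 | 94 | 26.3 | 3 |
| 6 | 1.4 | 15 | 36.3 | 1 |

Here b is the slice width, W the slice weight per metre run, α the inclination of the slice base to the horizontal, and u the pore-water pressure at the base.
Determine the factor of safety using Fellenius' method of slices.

FS = 3.74

Ordinary method of slices: FS = Σ[c'·Δl_i + (W_i cosα_i − u_i·Δl_i)·tanφ'] / Σ W_i sinα_i, with Δl_i = b_i / cosα_i.
Slice 1: Δl = 3.1/cos(-9.6°) = 3.144 m; N'_1 = 82·cos(-9.6°) − 12·3.144 = 43.1; c'Δl = 17.29; W sinα = -13.7
Slice 2: Δl = 1.5/cos0.0° = 1.500 m; N'_2 = 89·cos0.0° − 24·1.500 = 53.0; c'Δl = 8.25; W sinα = 0.0
Slice 3: Δl = 1.3/cos5.8° = 1.307 m; N'_3 = 80·cos5.8° − 23·1.307 = 49.5; c'Δl = 7.19; W sinα = 8.1
Slice 4: Δl = 2.7/cos14.3° = 2.786 m; N'_4 = 147·cos14.3° − 12·2.786 = 109.0; c'Δl = 15.32; W sinα = 36.3
Slice 5: Δl = 2.7/cos26.3° = 3.012 m; N'_5 = 94·cos26.3° − 3·3.012 = 75.2; c'Δl = 16.56; W sinα = 41.6
Slice 6: Δl = 1.4/cos36.3° = 1.737 m; N'_6 = 15·cos36.3° − 1·1.737 = 10.4; c'Δl = 9.55; W sinα = 8.9
Σc'Δl = 74.2 kN/m; ΣN' = 340.3 kN/m; ΣW sinα = 81.2 kN/m
Resisting = 74.2 + 340.3·tan34.0° = 74.2 + 229.5 = 303.7 kN/m
FS = 303.7 / 81.2 = 3.738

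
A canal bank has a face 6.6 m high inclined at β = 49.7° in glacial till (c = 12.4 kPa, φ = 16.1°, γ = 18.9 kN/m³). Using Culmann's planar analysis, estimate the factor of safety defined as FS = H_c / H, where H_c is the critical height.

H_c = (4c/γ) · sinβ cosφ / [1 − cos(β − φ)]
    = (4·12.4/18.9) · sin49.7°·cos16.1° / [1 − cos33.6°]
    = 2.624 · 0.7328 / 0.1671 = 11.51 m
FS = H_c / H = 11.51 / 6.6 = 1.744

FS = 1.74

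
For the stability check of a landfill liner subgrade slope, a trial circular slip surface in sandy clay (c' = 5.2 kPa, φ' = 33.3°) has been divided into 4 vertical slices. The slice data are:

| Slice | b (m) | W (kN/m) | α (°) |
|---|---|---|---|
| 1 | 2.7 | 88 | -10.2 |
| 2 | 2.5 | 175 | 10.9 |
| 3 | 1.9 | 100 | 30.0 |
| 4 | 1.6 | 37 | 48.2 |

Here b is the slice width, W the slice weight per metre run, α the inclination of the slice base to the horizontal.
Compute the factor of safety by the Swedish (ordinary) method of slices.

FS = 3.09

Ordinary method of slices: FS = Σ[c'·Δl_i + (W_i cosα_i)·tanφ'] / Σ W_i sinα_i, with Δl_i = b_i / cosα_i.
Slice 1: Δl = 2.7/cos(-10.2°) = 2.743 m; N'_1 = 88·cos(-10.2°) = 86.6; c'Δl = 14.27; W sinα = -15.6
Slice 2: Δl = 2.5/cos10.9° = 2.546 m; N'_2 = 175·cos10.9° = 171.8; c'Δl = 13.24; W sinα = 33.1
Slice 3: Δl = 1.9/cos30.0° = 2.194 m; N'_3 = 100·cos30.0° = 86.6; c'Δl = 11.41; W sinα = 50.0
Slice 4: Δl = 1.6/cos48.2° = 2.400 m; N'_4 = 37·cos48.2° = 24.7; c'Δl = 12.48; W sinα = 27.6
Σc'Δl = 51.4 kN/m; ΣN' = 369.7 kN/m; ΣW sinα = 95.1 kN/m
Resisting = 51.4 + 369.7·tan33.3° = 51.4 + 242.9 = 294.3 kN/m
FS = 294.3 / 95.1 = 3.094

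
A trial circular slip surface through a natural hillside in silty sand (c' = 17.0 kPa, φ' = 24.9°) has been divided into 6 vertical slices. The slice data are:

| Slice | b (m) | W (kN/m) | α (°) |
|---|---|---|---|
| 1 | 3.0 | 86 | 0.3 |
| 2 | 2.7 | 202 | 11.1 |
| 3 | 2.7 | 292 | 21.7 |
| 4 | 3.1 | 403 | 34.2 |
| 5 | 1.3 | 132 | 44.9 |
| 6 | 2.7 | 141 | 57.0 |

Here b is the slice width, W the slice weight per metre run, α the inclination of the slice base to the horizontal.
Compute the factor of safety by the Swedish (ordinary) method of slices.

Ordinary method of slices: FS = Σ[c'·Δl_i + (W_i cosα_i)·tanφ'] / Σ W_i sinα_i, with Δl_i = b_i / cosα_i.
Slice 1: Δl = 3.0/cos0.3° = 3.000 m; N'_1 = 86·cos0.3° = 86.0; c'Δl = 51.00; W sinα = 0.5
Slice 2: Δl = 2.7/cos11.1° = 2.751 m; N'_2 = 202·cos11.1° = 198.2; c'Δl = 46.78; W sinα = 38.9
Slice 3: Δl = 2.7/cos21.7° = 2.906 m; N'_3 = 292·cos21.7° = 271.3; c'Δl = 49.40; W sinα = 108.0
Slice 4: Δl = 3.1/cos34.2° = 3.748 m; N'_4 = 403·cos34.2° = 333.3; c'Δl = 63.72; W sinα = 226.5
Slice 5: Δl = 1.3/cos44.9° = 1.835 m; N'_5 = 132·cos44.9° = 93.5; c'Δl = 31.20; W sinα = 93.2
Slice 6: Δl = 2.7/cos57.0° = 4.957 m; N'_6 = 141·cos57.0° = 76.8; c'Δl = 84.28; W sinα = 118.3
Σc'Δl = 326.4 kN/m; ΣN' = 1059.1 kN/m; ΣW sinα = 585.3 kN/m
Resisting = 326.4 + 1059.1·tan24.9° = 326.4 + 491.6 = 818.0 kN/m
FS = 818.0 / 585.3 = 1.398

FS = 1.40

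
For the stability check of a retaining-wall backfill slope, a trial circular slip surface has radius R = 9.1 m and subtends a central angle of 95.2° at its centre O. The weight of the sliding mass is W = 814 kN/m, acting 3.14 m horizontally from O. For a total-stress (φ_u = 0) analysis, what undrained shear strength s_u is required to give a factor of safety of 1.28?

FS = s_u·L_a·R / (W·d), so s_u = FS·W·d / (L_a·R).
Arc length L_a = R·θ = 9.1·(95.2°·π/180) = 9.1·1.6616 = 15.12 m
s_u = 1.28·814·3.14 / (15.12·9.1) = 3271.6 / 137.59 = 23.78 kPa

s_u = 23.8 kPa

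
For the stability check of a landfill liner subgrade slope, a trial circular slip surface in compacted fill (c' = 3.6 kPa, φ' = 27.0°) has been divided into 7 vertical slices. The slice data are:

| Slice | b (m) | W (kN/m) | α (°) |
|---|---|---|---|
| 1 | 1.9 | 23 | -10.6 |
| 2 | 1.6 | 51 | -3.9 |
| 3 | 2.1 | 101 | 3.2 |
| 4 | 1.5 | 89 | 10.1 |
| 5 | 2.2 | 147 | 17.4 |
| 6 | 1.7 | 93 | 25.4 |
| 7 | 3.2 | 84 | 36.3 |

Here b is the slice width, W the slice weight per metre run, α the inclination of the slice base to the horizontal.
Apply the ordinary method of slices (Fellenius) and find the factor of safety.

FS = 2.29

Ordinary method of slices: FS = Σ[c'·Δl_i + (W_i cosα_i)·tanφ'] / Σ W_i sinα_i, with Δl_i = b_i / cosα_i.
Slice 1: Δl = 1.9/cos(-10.6°) = 1.933 m; N'_1 = 23·cos(-10.6°) = 22.6; c'Δl = 6.96; W sinα = -4.2
Slice 2: Δl = 1.6/cos(-3.9°) = 1.604 m; N'_2 = 51·cos(-3.9°) = 50.9; c'Δl = 5.77; W sinα = -3.5
Slice 3: Δl = 2.1/cos3.2° = 2.103 m; N'_3 = 101·cos3.2° = 100.8; c'Δl = 7.57; W sinα = 5.6
Slice 4: Δl = 1.5/cos10.1° = 1.524 m; N'_4 = 89·cos10.1° = 87.6; c'Δl = 5.49; W sinα = 15.6
Slice 5: Δl = 2.2/cos17.4° = 2.305 m; N'_5 = 147·cos17.4° = 140.3; c'Δl = 8.30; W sinα = 44.0
Slice 6: Δl = 1.7/cos25.4° = 1.882 m; N'_6 = 93·cos25.4° = 84.0; c'Δl = 6.77; W sinα = 39.9
Slice 7: Δl = 3.2/cos36.3° = 3.971 m; N'_7 = 84·cos36.3° = 67.7; c'Δl = 14.29; W sinα = 49.7
Σc'Δl = 55.2 kN/m; ΣN' = 553.9 kN/m; ΣW sinα = 147.1 kN/m
Resisting = 55.2 + 553.9·tan27.0° = 55.2 + 282.2 = 337.4 kN/m
FS = 337.4 / 147.1 = 2.293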